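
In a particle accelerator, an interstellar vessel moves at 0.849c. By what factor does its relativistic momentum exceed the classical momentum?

p_rel = γmv, p_class = mv
Ratio = γ = 1/√(1 - 0.849²)
= 1/√(0.279199) = 1.893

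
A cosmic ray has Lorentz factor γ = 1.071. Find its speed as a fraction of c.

From γ = 1/√(1 - v²/c²):
1/γ² = 1/1.071² = 0.87181
v²/c² = 1 - 0.87181 = 0.12819
v/c = √(0.12819) = 0.3580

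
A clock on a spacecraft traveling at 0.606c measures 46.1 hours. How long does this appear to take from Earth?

Proper time Δt₀ = 46.1 hours
γ = 1/√(1 - 0.606²) = 1.257
Δt = γΔt₀ = 1.257 × 46.1 = 57.95 hours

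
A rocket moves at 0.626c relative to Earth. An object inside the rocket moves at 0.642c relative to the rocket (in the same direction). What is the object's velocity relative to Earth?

u = (u' + v)/(1 + u'v/c²)
Numerator: 0.642 + 0.626 = 1.268
Denominator: 1 + 0.401892 = 1.401892
u = 1.268/1.401892 = 0.9045c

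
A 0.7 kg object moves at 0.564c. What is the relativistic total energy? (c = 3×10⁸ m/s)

γ = 1/√(1 - 0.564²) = 1.211
mc² = 0.7 × (3×10⁸)² = 6.300×10¹⁶ J
E = γmc² = 1.211 × 6.300×10¹⁶ = 7.629×10¹⁶ J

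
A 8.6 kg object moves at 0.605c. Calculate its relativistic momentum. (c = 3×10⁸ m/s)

γ = 1/√(1 - 0.605²) = 1.256
v = 0.605 × 3×10⁸ = 1.815×10⁸ m/s
p = γmv = 1.256 × 8.6 × 1.815×10⁸ = 1.960×10⁹ kg·m/s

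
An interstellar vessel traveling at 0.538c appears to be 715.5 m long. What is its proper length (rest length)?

Contracted length L = 715.5 m
γ = 1/√(1 - 0.538²) = 1.1863
L₀ = γL = 1.1863 × 715.5 = 848.8 m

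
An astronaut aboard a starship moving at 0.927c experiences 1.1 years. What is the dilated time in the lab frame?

Proper time Δt₀ = 1.1 years
γ = 1/√(1 - 0.927²) = 2.666
Δt = γΔt₀ = 2.666 × 1.1 = 2.933 years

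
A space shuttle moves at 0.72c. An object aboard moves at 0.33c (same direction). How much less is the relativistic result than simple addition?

Classical: u' + v = 0.33 + 0.72 = 1.05c
Relativistic: u = (0.33 + 0.72)/(1 + 0.2376) = 1.05/1.2376 = 0.8484c
Difference: 1.05 - 0.8484 = 0.2016c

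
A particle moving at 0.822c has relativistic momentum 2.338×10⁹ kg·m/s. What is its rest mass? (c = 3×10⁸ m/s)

γ = 1/√(1 - 0.822²) = 1.756
v = 0.822 × 3×10⁸ = 2.466×10⁸ m/s
m = p/(γv) = 2.338×10⁹/(1.756 × 2.466×10⁸) = 5.399 kg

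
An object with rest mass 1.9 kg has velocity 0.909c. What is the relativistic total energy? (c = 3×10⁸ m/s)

γ = 1/√(1 - 0.909²) = 2.3993
mc² = 1.9 × (3×10⁸)² = 1.710×10¹⁷ J
E = γmc² = 2.3993 × 1.710×10¹⁷ = 4.103×10¹⁷ J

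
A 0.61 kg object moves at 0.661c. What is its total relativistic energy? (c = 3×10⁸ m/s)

γ = 1/√(1 - 0.661²) = 1.3326
mc² = 0.61 × (3×10⁸)² = 5.490×10¹⁶ J
E = γmc² = 1.3326 × 5.490×10¹⁶ = 7.316×10¹⁶ J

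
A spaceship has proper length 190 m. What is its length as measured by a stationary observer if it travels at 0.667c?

Proper length L₀ = 190 m
γ = 1/√(1 - 0.667²) = 1.342
L = L₀/γ = 190/1.342 = 141.6 m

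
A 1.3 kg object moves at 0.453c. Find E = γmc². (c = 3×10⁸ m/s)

γ = 1/√(1 - 0.453²) = 1.1217
mc² = 1.3 × (3×10⁸)² = 1.170×10¹⁷ J
E = γmc² = 1.1217 × 1.170×10¹⁷ = 1.312×10¹⁷ J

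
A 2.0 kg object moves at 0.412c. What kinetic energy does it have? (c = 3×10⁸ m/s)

γ = 1/√(1 - 0.412²) = 1.097473
γ - 1 = 0.097473
KE = (γ-1)mc² = 0.097473 × 2.0 × (3×10⁸)² = 1.755×10¹⁶ J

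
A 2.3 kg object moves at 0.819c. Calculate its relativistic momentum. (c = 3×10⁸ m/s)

γ = 1/√(1 - 0.819²) = 1.7428
v = 0.819 × 3×10⁸ = 2.457×10⁸ m/s
p = γmv = 1.7428 × 2.3 × 2.457×10⁸ = 9.849×10⁸ kg·m/s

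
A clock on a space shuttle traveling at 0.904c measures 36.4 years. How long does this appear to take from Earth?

Proper time Δt₀ = 36.4 years
γ = 1/√(1 - 0.904²) = 2.339
Δt = γΔt₀ = 2.339 × 36.4 = 85.14 years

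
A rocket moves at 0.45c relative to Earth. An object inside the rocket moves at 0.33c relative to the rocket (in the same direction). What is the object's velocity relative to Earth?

u = (u' + v)/(1 + u'v/c²)
Numerator: 0.33 + 0.45 = 0.78
Denominator: 1 + 0.1485 = 1.1485
u = 0.78/1.1485 = 0.6791c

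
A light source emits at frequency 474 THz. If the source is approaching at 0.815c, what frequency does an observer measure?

β = v/c = 0.815
(1+β)/(1-β) = 1.815/0.185 = 9.811
Doppler factor = √(9.811) = 3.132
f_obs = 474 × 3.132 = 1485 THz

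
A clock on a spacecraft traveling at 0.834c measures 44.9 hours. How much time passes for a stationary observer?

Proper time Δt₀ = 44.9 hours
γ = 1/√(1 - 0.834²) = 1.8124
Δt = γΔt₀ = 1.8124 × 44.9 = 81.38 hours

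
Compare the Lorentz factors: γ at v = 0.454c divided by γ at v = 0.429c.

γ₁ = 1/√(1 - 0.454²) = 1.122
γ₂ = 1/√(1 - 0.429²) = 1.107
γ₁/γ₂ = 1.122/1.107 = 1.014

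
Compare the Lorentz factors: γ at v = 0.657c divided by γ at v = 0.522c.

γ₁ = 1/√(1 - 0.657²) = 1.326
γ₂ = 1/√(1 - 0.522²) = 1.172
γ₁/γ₂ = 1.326/1.172 = 1.131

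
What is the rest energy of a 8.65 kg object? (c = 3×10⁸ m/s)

c² = (3×10⁸)² = 9.000×10¹⁶ m²/s²
E₀ = mc² = 8.65 × 9.000×10¹⁶ = 7.785×10¹⁷ J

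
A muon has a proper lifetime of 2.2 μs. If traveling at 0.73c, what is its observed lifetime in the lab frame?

Proper lifetime τ₀ = 2.2 μs
γ = 1/√(1 - 0.73²) = 1.463
τ = γτ₀ = 1.463 × 2.2 μs = 3.219 μs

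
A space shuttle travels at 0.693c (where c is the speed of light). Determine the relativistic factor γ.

v/c = 0.693, so (v/c)² = 0.480249
1 - (v/c)² = 0.519751
γ = 1/√(0.519751) = 1.387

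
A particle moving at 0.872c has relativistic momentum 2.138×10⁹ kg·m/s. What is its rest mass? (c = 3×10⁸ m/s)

γ = 1/√(1 - 0.872²) = 2.0429
v = 0.872 × 3×10⁸ = 2.616×10⁸ m/s
m = p/(γv) = 2.138×10⁹/(2.0429 × 2.616×10⁸) = 4.001 kg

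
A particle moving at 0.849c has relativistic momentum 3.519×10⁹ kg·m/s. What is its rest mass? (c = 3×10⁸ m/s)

γ = 1/√(1 - 0.849²) = 1.89253
v = 0.849 × 3×10⁸ = 2.547×10⁸ m/s
m = p/(γv) = 3.519×10⁹/(1.89253 × 2.547×10⁸) = 7.300 kg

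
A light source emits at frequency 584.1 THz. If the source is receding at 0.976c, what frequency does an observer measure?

β = v/c = 0.976
(1-β)/(1+β) = 0.024/1.976 = 0.01215
Doppler factor = √(0.01215) = 0.1102
f_obs = 584.1 × 0.1102 = 64.37 THz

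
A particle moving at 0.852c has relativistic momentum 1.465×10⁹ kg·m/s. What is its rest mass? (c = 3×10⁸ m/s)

γ = 1/√(1 - 0.852²) = 1.910
v = 0.852 × 3×10⁸ = 2.556×10⁸ m/s
m = p/(γv) = 1.465×10⁹/(1.910 × 2.556×10⁸) = 3.001 kg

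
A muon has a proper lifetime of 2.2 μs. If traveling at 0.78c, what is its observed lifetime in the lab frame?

Proper lifetime τ₀ = 2.2 μs
γ = 1/√(1 - 0.78²) = 1.598
τ = γτ₀ = 1.598 × 2.2 μs = 3.516 μs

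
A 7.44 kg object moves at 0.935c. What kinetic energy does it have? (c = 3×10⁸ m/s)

γ = 1/√(1 - 0.935²) = 2.8197
γ - 1 = 1.8197
KE = (γ-1)mc² = 1.8197 × 7.44 × (3×10⁸)² = 1.218×10¹⁸ J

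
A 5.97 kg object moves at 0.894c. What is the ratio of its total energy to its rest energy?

E = γmc², E₀ = mc²
E/E₀ = γ = 1/√(1 - 0.894²) = 2.232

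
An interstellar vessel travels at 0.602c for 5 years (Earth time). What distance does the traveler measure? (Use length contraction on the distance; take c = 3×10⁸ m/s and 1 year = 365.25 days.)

Earth distance: d = v × t = 0.602c × 5 yr = 2.8497×10¹⁶ m
γ = 1.2524
d' = d/γ = 2.8497×10¹⁶/1.2524 = 2.275×10¹⁶ m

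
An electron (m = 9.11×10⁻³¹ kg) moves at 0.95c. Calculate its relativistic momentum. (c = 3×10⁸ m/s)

γ = 1/√(1 - 0.95²) = 3.2026
v = 0.95 × 3×10⁸ = 2.850×10⁸ m/s
p = γmv = 3.2026 × 9.11×10⁻³¹ × 2.850×10⁸ = 8.315×10⁻²² kg·m/s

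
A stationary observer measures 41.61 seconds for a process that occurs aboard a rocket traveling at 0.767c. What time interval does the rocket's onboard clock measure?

Dilated time Δt = 41.61 seconds
γ = 1/√(1 - 0.767²) = 1.5585
Δt₀ = Δt/γ = 41.61/1.5585 = 26.70 seconds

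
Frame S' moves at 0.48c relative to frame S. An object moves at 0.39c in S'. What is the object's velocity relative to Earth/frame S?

u = (u' + v)/(1 + u'v/c²)
Numerator: 0.39 + 0.48 = 0.87
Denominator: 1 + 0.1872 = 1.1872
u = 0.87/1.1872 = 0.7328c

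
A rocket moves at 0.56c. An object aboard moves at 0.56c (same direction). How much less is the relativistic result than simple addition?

Classical: u' + v = 0.56 + 0.56 = 1.12c
Relativistic: u = (0.56 + 0.56)/(1 + 0.3136) = 1.12/1.3136 = 0.8526c
Difference: 1.12 - 0.8526 = 0.2674c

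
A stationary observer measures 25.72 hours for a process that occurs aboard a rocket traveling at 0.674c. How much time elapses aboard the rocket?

Dilated time Δt = 25.72 hours
γ = 1/√(1 - 0.674²) = 1.354
Δt₀ = Δt/γ = 25.72/1.354 = 19.00 hours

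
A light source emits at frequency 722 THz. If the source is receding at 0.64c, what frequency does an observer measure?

β = v/c = 0.64
(1-β)/(1+β) = 0.36/1.64 = 0.2195
Doppler factor = √(0.2195) = 0.4685
f_obs = 722 × 0.4685 = 338.3 THz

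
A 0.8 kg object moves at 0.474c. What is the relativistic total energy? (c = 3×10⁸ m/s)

γ = 1/√(1 - 0.474²) = 1.1357
mc² = 0.8 × (3×10⁸)² = 7.200×10¹⁶ J
E = γmc² = 1.1357 × 7.200×10¹⁶ = 8.177×10¹⁶ J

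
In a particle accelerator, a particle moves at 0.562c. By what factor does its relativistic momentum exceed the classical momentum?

p_rel = γmv, p_class = mv
Ratio = γ = 1/√(1 - 0.562²)
= 1/√(0.684156) = 1.209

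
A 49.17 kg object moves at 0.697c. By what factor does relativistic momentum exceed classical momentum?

p_rel = γmv, p_class = mv
Ratio = γ = 1/√(1 - 0.697²) = 1.395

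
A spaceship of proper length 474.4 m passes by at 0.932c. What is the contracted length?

Proper length L₀ = 474.4 m
γ = 1/√(1 - 0.932²) = 2.7589
L = L₀/γ = 474.4/2.7589 = 172.0 m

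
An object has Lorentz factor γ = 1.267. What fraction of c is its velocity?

From γ = 1/√(1 - v²/c²):
1/γ² = 1/1.267² = 0.6229
v²/c² = 1 - 0.6229 = 0.3771
v/c = √(0.3771) = 0.6141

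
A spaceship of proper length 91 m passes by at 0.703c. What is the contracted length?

Proper length L₀ = 91 m
γ = 1/√(1 - 0.703²) = 1.406
L = L₀/γ = 91/1.406 = 64.72 m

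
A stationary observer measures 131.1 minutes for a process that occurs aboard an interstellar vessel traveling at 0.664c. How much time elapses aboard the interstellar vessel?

Dilated time Δt = 131.1 minutes
γ = 1/√(1 - 0.664²) = 1.3374
Δt₀ = Δt/γ = 131.1/1.3374 = 98.03 minutes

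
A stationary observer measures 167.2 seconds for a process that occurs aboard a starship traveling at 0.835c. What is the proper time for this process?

Dilated time Δt = 167.2 seconds
γ = 1/√(1 - 0.835²) = 1.8174
Δt₀ = Δt/γ = 167.2/1.8174 = 92.00 seconds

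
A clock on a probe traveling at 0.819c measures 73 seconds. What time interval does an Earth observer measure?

Proper time Δt₀ = 73 seconds
γ = 1/√(1 - 0.819²) = 1.743
Δt = γΔt₀ = 1.743 × 73 = 127.2 seconds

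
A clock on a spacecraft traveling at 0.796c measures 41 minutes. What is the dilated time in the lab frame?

Proper time Δt₀ = 41 minutes
γ = 1/√(1 - 0.796²) = 1.6521
Δt = γΔt₀ = 1.6521 × 41 = 67.74 minutes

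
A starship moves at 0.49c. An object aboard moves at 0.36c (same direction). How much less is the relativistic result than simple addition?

Classical: u' + v = 0.36 + 0.49 = 0.85c
Relativistic: u = (0.36 + 0.49)/(1 + 0.1764) = 0.85/1.1764 = 0.7225c
Difference: 0.85 - 0.7225 = 0.1275c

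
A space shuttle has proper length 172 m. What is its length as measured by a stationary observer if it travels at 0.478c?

Proper length L₀ = 172 m
γ = 1/√(1 - 0.478²) = 1.138
L = L₀/γ = 172/1.138 = 151.1 m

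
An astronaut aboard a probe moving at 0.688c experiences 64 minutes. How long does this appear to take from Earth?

Proper time Δt₀ = 64 minutes
γ = 1/√(1 - 0.688²) = 1.378
Δt = γΔt₀ = 1.378 × 64 = 88.19 minutes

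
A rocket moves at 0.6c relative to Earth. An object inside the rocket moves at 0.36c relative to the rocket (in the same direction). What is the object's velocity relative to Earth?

u = (u' + v)/(1 + u'v/c²)
Numerator: 0.36 + 0.6 = 0.96
Denominator: 1 + 0.216 = 1.216
u = 0.96/1.216 = 0.7895c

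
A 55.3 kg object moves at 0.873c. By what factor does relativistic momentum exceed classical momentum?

p_rel = γmv, p_class = mv
Ratio = γ = 1/√(1 - 0.873²) = 2.050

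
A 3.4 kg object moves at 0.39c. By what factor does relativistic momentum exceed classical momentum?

p_rel = γmv, p_class = mv
Ratio = γ = 1/√(1 - 0.39²) = 1.086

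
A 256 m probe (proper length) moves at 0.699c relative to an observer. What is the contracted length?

Proper length L₀ = 256 m
γ = 1/√(1 - 0.699²) = 1.398
L = L₀/γ = 256/1.398 = 183.1 m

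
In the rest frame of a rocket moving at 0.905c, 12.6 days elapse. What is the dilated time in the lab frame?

Proper time Δt₀ = 12.6 days
γ = 1/√(1 - 0.905²) = 2.351
Δt = γΔt₀ = 2.351 × 12.6 = 29.62 days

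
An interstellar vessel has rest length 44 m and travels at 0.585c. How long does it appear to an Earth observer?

Proper length L₀ = 44 m
γ = 1/√(1 - 0.585²) = 1.233
L = L₀/γ = 44/1.233 = 35.69 m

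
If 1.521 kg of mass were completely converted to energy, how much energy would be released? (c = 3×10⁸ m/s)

Using E = mc²:
c² = (3×10⁸)² = 9×10¹⁶ m²/s²
E = 1.521 × 9×10¹⁶ = 1.369×10¹⁷ J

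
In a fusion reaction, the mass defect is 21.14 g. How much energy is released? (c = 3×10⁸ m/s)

Convert mass defect: Δm = 21.14 g = 0.02114 kg
E = Δm·c² = 0.02114 × (3×10⁸)²
= 0.02114 × 9×10¹⁶ = 1.903×10¹⁵ J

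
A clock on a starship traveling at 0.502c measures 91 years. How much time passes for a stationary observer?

Proper time Δt₀ = 91 years
γ = 1/√(1 - 0.502²) = 1.156
Δt = γΔt₀ = 1.156 × 91 = 105.2 years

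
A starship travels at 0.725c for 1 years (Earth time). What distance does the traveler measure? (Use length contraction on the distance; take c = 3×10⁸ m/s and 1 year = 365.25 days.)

Earth distance: d = v × t = 0.725c × 1 yr = 6.864×10¹⁵ m
γ = 1.452
d' = d/γ = 6.864×10¹⁵/1.452 = 4.727×10¹⁵ m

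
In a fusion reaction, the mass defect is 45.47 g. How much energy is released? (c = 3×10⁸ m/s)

Convert mass defect: Δm = 45.47 g = 0.04547 kg
E = Δm·c² = 0.04547 × (3×10⁸)²
= 0.04547 × 9×10¹⁶ = 4.092×10¹⁵ J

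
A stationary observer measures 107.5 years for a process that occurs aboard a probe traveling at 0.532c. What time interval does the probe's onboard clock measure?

Dilated time Δt = 107.5 years
γ = 1/√(1 - 0.532²) = 1.18099
Δt₀ = Δt/γ = 107.5/1.18099 = 91.03 years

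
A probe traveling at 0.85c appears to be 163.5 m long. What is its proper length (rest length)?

Contracted length L = 163.5 m
γ = 1/√(1 - 0.85²) = 1.8983
L₀ = γL = 1.8983 × 163.5 = 310.4 m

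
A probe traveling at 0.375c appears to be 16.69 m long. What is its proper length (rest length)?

Contracted length L = 16.69 m
γ = 1/√(1 - 0.375²) = 1.0787
L₀ = γL = 1.0787 × 16.69 = 18.00 m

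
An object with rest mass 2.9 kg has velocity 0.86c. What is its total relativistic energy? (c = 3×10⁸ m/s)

γ = 1/√(1 - 0.86²) = 1.9597
mc² = 2.9 × (3×10⁸)² = 2.610×10¹⁷ J
E = γmc² = 1.9597 × 2.610×10¹⁷ = 5.115×10¹⁷ J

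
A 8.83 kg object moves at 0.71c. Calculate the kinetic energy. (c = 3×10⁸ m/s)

γ = 1/√(1 - 0.71²) = 1.420
γ - 1 = 0.4200
KE = (γ-1)mc² = 0.4200 × 8.83 × (3×10⁸)² = 3.338×10¹⁷ J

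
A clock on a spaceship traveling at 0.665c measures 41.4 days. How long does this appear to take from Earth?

Proper time Δt₀ = 41.4 days
γ = 1/√(1 - 0.665²) = 1.339
Δt = γΔt₀ = 1.339 × 41.4 = 55.43 days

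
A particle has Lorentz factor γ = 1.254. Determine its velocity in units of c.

From γ = 1/√(1 - v²/c²):
1/γ² = 1/1.254² = 0.6359
v²/c² = 1 - 0.6359 = 0.3641
v/c = √(0.3641) = 0.6034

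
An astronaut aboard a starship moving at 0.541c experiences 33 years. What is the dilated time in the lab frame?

Proper time Δt₀ = 33 years
γ = 1/√(1 - 0.541²) = 1.189
Δt = γΔt₀ = 1.189 × 33 = 39.24 years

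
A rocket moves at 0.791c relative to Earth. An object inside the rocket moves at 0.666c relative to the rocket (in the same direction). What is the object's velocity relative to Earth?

u = (u' + v)/(1 + u'v/c²)
Numerator: 0.666 + 0.791 = 1.457
Denominator: 1 + 0.526806 = 1.526806
u = 1.457/1.526806 = 0.9543c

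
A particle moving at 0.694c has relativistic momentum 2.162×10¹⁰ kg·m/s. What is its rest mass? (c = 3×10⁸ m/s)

γ = 1/√(1 - 0.694²) = 1.389
v = 0.694 × 3×10⁸ = 2.082×10⁸ m/s
m = p/(γv) = 2.162×10¹⁰/(1.389 × 2.082×10⁸) = 74.76 kg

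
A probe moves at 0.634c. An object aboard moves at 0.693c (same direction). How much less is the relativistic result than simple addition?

Classical: u' + v = 0.693 + 0.634 = 1.327c
Relativistic: u = (0.693 + 0.634)/(1 + 0.439362) = 1.327/1.439362 = 0.9219c
Difference: 1.327 - 0.9219 = 0.4051c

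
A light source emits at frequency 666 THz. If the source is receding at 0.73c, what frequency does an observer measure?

β = v/c = 0.73
(1-β)/(1+β) = 0.27/1.73 = 0.1561
Doppler factor = √(0.1561) = 0.3951
f_obs = 666 × 0.3951 = 263.1 THz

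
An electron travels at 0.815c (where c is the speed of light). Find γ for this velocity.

v/c = 0.815, so (v/c)² = 0.664225
1 - (v/c)² = 0.335775
γ = 1/√(0.335775) = 1.726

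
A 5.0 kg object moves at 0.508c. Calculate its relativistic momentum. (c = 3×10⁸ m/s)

γ = 1/√(1 - 0.508²) = 1.161
v = 0.508 × 3×10⁸ = 1.524×10⁸ m/s
p = γmv = 1.161 × 5.0 × 1.524×10⁸ = 8.847×10⁸ kg·m/s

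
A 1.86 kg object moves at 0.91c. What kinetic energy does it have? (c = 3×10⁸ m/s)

γ = 1/√(1 - 0.91²) = 2.412
γ - 1 = 1.412
KE = (γ-1)mc² = 1.412 × 1.86 × (3×10⁸)² = 2.364×10¹⁷ J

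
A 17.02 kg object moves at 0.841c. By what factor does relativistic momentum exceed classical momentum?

p_rel = γmv, p_class = mv
Ratio = γ = 1/√(1 - 0.841²) = 1.848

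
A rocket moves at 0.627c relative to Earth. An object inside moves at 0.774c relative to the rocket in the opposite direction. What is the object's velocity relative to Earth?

Object's velocity in rocket frame is u' = -0.774c
u = (u' + v)/(1 + u'v/c²) = (v - 0.774)/(1 - 0.774·v/c²)
Numerator: 0.627 - 0.774 = -0.147
Denominator: 1 - 0.485298 = 0.514702
u = -0.147/0.514702 = -0.2856c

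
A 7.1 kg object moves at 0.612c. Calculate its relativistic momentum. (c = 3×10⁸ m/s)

γ = 1/√(1 - 0.612²) = 1.264
v = 0.612 × 3×10⁸ = 1.836×10⁸ m/s
p = γmv = 1.264 × 7.1 × 1.836×10⁸ = 1.648×10⁹ kg·m/s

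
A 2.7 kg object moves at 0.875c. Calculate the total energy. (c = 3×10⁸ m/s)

γ = 1/√(1 - 0.875²) = 2.0656
mc² = 2.7 × (3×10⁸)² = 2.430×10¹⁷ J
E = γmc² = 2.0656 × 2.430×10¹⁷ = 5.019×10¹⁷ J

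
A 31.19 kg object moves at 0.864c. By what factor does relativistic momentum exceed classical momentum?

p_rel = γmv, p_class = mv
Ratio = γ = 1/√(1 - 0.864²) = 1.986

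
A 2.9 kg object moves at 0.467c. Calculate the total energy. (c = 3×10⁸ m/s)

γ = 1/√(1 - 0.467²) = 1.131
mc² = 2.9 × (3×10⁸)² = 2.610×10¹⁷ J
E = γmc² = 1.131 × 2.610×10¹⁷ = 2.952×10¹⁷ J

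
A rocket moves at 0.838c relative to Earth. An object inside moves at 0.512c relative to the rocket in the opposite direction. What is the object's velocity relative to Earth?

Object's velocity in rocket frame is u' = -0.512c
u = (u' + v)/(1 + u'v/c²) = (v - 0.512)/(1 - 0.512·v/c²)
Numerator: 0.838 - 0.512 = 0.326
Denominator: 1 - 0.429056 = 0.570944
u = 0.326/0.570944 = 0.5710c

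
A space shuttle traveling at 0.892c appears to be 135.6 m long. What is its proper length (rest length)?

Contracted length L = 135.6 m
γ = 1/√(1 - 0.892²) = 2.2122
L₀ = γL = 2.2122 × 135.6 = 300.0 m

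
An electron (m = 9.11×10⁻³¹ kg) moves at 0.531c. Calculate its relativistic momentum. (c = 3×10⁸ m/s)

γ = 1/√(1 - 0.531²) = 1.1801
v = 0.531 × 3×10⁸ = 1.593×10⁸ m/s
p = γmv = 1.1801 × 9.11×10⁻³¹ × 1.593×10⁸ = 1.713×10⁻²² kg·m/s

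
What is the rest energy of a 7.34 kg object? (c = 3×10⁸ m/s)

c² = (3×10⁸)² = 9.000×10¹⁶ m²/s²
E₀ = mc² = 7.34 × 9.000×10¹⁶ = 6.606×10¹⁷ J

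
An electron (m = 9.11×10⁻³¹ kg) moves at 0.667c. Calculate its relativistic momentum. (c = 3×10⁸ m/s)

γ = 1/√(1 - 0.667²) = 1.3422
v = 0.667 × 3×10⁸ = 2.001×10⁸ m/s
p = γmv = 1.3422 × 9.11×10⁻³¹ × 2.001×10⁸ = 2.447×10⁻²² kg·m/s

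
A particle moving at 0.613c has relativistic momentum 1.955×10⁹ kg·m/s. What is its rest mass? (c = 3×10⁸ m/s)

γ = 1/√(1 - 0.613²) = 1.2657
v = 0.613 × 3×10⁸ = 1.839×10⁸ m/s
m = p/(γv) = 1.955×10⁹/(1.2657 × 1.839×10⁸) = 8.399 kg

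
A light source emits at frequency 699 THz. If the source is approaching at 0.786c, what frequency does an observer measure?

β = v/c = 0.786
(1+β)/(1-β) = 1.786/0.214 = 8.346
Doppler factor = √(8.346) = 2.889
f_obs = 699 × 2.889 = 2019 THz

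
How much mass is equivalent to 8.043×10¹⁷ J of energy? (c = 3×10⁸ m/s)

From E = mc², we get m = E/c²
c² = (3×10⁸)² = 9×10¹⁶ m²/s²
m = 8.043×10¹⁷ / 9×10¹⁶ = 8.937 kg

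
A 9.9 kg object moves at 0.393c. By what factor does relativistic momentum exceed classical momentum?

p_rel = γmv, p_class = mv
Ratio = γ = 1/√(1 - 0.393²) = 1.088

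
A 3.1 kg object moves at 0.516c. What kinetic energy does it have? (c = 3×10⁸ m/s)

γ = 1/√(1 - 0.516²) = 1.16742
γ - 1 = 0.16742
KE = (γ-1)mc² = 0.16742 × 3.1 × (3×10⁸)² = 4.671×10¹⁶ J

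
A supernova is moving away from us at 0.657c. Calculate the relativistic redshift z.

β = 0.657
(1+β)/(1-β) = 1.657/0.343 = 4.831
√(4.831) = 2.198
z = 2.198 - 1 = 1.198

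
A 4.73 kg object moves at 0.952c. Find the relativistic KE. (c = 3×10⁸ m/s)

γ = 1/√(1 - 0.952²) = 3.2669
γ - 1 = 2.2669
KE = (γ-1)mc² = 2.2669 × 4.73 × (3×10⁸)² = 9.650×10¹⁷ J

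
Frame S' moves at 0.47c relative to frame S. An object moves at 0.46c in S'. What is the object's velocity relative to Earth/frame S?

u = (u' + v)/(1 + u'v/c²)
Numerator: 0.46 + 0.47 = 0.93
Denominator: 1 + 0.2162 = 1.2162
u = 0.93/1.2162 = 0.7647c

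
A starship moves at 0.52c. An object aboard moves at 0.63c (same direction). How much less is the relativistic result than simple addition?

Classical: u' + v = 0.63 + 0.52 = 1.15c
Relativistic: u = (0.63 + 0.52)/(1 + 0.3276) = 1.15/1.3276 = 0.8662c
Difference: 1.15 - 0.8662 = 0.2838c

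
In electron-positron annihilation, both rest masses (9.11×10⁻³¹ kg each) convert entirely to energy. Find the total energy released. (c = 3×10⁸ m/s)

Both particles have the same rest mass, so total mass = 2m
E = 2m·c² = 2 × 9.11×10⁻³¹ × (3×10⁸)²
= 2 × 9.11×10⁻³¹ × 9×10¹⁶
= 1.640×10⁻¹³ J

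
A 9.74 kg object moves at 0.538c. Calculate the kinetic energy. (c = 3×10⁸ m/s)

γ = 1/√(1 - 0.538²) = 1.1863
γ - 1 = 0.1863
KE = (γ-1)mc² = 0.1863 × 9.74 × (3×10⁸)² = 1.633×10¹⁷ J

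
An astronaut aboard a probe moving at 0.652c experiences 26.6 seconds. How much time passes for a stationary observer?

Proper time Δt₀ = 26.6 seconds
γ = 1/√(1 - 0.652²) = 1.3189
Δt = γΔt₀ = 1.3189 × 26.6 = 35.08 seconds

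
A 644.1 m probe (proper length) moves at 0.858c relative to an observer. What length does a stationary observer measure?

Proper length L₀ = 644.1 m
γ = 1/√(1 - 0.858²) = 1.947
L = L₀/γ = 644.1/1.947 = 330.8 m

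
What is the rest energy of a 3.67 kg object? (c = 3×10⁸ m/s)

c² = (3×10⁸)² = 9.000×10¹⁶ m²/s²
E₀ = mc² = 3.67 × 9.000×10¹⁶ = 3.303×10¹⁷ J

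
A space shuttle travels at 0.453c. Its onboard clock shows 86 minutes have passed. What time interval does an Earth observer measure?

Proper time Δt₀ = 86 minutes
γ = 1/√(1 - 0.453²) = 1.1217
Δt = γΔt₀ = 1.1217 × 86 = 96.47 minutes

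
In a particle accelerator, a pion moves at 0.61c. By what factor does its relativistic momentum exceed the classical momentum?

p_rel = γmv, p_class = mv
Ratio = γ = 1/√(1 - 0.61²)
= 1/√(0.6279) = 1.262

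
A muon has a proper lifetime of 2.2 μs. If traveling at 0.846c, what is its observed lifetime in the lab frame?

Proper lifetime τ₀ = 2.2 μs
γ = 1/√(1 - 0.846²) = 1.8755
τ = γτ₀ = 1.8755 × 2.2 μs = 4.126 μs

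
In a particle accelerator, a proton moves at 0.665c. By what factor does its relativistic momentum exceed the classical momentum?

p_rel = γmv, p_class = mv
Ratio = γ = 1/√(1 - 0.665²)
= 1/√(0.557775) = 1.339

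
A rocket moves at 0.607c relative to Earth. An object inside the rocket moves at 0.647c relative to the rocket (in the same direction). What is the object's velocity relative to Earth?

u = (u' + v)/(1 + u'v/c²)
Numerator: 0.647 + 0.607 = 1.254
Denominator: 1 + 0.392729 = 1.392729
u = 1.254/1.392729 = 0.9004c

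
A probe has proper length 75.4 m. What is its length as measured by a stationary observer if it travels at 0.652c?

Proper length L₀ = 75.4 m
γ = 1/√(1 - 0.652²) = 1.3189
L = L₀/γ = 75.4/1.3189 = 57.17 m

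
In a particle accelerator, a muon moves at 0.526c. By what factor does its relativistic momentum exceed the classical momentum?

p_rel = γmv, p_class = mv
Ratio = γ = 1/√(1 - 0.526²)
= 1/√(0.723324) = 1.176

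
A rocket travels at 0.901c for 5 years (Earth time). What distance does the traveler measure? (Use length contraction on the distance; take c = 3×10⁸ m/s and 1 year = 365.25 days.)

Earth distance: d = v × t = 0.901c × 5 yr = 4.265×10¹⁶ m
γ = 2.305
d' = d/γ = 4.265×10¹⁶/2.305 = 1.850×10¹⁶ m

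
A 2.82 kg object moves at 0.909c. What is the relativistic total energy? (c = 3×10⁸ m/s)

γ = 1/√(1 - 0.909²) = 2.399
mc² = 2.82 × (3×10⁸)² = 2.538×10¹⁷ J
E = γmc² = 2.399 × 2.538×10¹⁷ = 6.089×10¹⁷ J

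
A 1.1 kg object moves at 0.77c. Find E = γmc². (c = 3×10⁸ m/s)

γ = 1/√(1 - 0.77²) = 1.5673
mc² = 1.1 × (3×10⁸)² = 9.900×10¹⁶ J
E = γmc² = 1.5673 × 9.900×10¹⁶ = 1.552×10¹⁷ J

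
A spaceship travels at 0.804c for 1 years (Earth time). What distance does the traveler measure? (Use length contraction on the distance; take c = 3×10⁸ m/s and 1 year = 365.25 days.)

Earth distance: d = v × t = 0.804c × 1 yr = 7.612×10¹⁵ m
γ = 1.682
d' = d/γ = 7.612×10¹⁵/1.682 = 4.526×10¹⁵ m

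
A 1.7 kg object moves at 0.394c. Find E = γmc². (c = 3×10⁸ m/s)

γ = 1/√(1 - 0.394²) = 1.088
mc² = 1.7 × (3×10⁸)² = 1.530×10¹⁷ J
E = γmc² = 1.088 × 1.530×10¹⁷ = 1.665×10¹⁷ J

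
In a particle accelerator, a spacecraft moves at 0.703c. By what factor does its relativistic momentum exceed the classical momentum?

p_rel = γmv, p_class = mv
Ratio = γ = 1/√(1 - 0.703²)
= 1/√(0.505791) = 1.406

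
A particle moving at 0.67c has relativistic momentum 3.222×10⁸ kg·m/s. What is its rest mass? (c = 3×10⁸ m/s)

γ = 1/√(1 - 0.67²) = 1.347
v = 0.67 × 3×10⁸ = 2.010×10⁸ m/s
m = p/(γv) = 3.222×10⁸/(1.347 × 2.010×10⁸) = 1.190 kg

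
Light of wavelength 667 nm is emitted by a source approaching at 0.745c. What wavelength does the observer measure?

β = 0.745
Wavelength Doppler factor = √(0.255/1.745) = √(0.14613) = 0.3823
λ_obs = 667 × 0.3823 = 255.0 nm (blueshift)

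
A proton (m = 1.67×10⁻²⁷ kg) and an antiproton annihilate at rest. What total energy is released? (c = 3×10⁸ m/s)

Both particles have the same rest mass, so total mass = 2m
E = 2m·c² = 2 × 1.67×10⁻²⁷ × (3×10⁸)²
= 2 × 1.67×10⁻²⁷ × 9×10¹⁶
= 3.006×10⁻¹⁰ J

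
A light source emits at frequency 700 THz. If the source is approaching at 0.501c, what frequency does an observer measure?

β = v/c = 0.501
(1+β)/(1-β) = 1.501/0.499 = 3.008
Doppler factor = √(3.008) = 1.734
f_obs = 700 × 1.734 = 1214 THz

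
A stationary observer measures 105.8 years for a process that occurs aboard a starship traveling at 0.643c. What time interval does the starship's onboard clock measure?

Dilated time Δt = 105.8 years
γ = 1/√(1 - 0.643²) = 1.3057
Δt₀ = Δt/γ = 105.8/1.3057 = 81.03 years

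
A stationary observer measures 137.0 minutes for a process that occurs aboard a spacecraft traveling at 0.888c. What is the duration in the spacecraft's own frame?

Dilated time Δt = 137.0 minutes
γ = 1/√(1 - 0.888²) = 2.1747
Δt₀ = Δt/γ = 137.0/2.1747 = 63.00 minutes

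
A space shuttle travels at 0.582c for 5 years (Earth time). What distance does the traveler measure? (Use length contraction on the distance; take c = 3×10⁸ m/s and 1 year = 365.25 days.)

Earth distance: d = v × t = 0.582c × 5 yr = 2.755×10¹⁶ m
γ = 1.230
d' = d/γ = 2.755×10¹⁶/1.230 = 2.240×10¹⁶ m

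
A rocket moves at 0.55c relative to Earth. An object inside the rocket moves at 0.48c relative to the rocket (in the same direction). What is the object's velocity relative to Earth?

u = (u' + v)/(1 + u'v/c²)
Numerator: 0.48 + 0.55 = 1.03
Denominator: 1 + 0.264 = 1.264
u = 1.03/1.264 = 0.8149c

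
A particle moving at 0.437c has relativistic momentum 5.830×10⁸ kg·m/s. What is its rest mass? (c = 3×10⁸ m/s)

γ = 1/√(1 - 0.437²) = 1.1118
v = 0.437 × 3×10⁸ = 1.311×10⁸ m/s
m = p/(γv) = 5.830×10⁸/(1.1118 × 1.311×10⁸) = 4.000 kg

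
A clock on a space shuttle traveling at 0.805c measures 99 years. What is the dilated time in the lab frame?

Proper time Δt₀ = 99 years
γ = 1/√(1 - 0.805²) = 1.686
Δt = γΔt₀ = 1.686 × 99 = 166.9 years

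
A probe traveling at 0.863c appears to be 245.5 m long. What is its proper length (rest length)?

Contracted length L = 245.5 m
γ = 1/√(1 - 0.863²) = 1.9794
L₀ = γL = 1.9794 × 245.5 = 485.9 m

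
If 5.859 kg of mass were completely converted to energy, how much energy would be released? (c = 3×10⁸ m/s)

Using E = mc²:
c² = (3×10⁸)² = 9×10¹⁶ m²/s²
E = 5.859 × 9×10¹⁶ = 5.273×10¹⁷ J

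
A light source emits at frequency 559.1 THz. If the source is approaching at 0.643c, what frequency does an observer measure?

β = v/c = 0.643
(1+β)/(1-β) = 1.643/0.357 = 4.602
Doppler factor = √(4.602) = 2.145
f_obs = 559.1 × 2.145 = 1199 THz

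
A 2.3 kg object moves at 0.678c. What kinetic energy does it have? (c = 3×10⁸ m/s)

γ = 1/√(1 - 0.678²) = 1.36043
γ - 1 = 0.36043
KE = (γ-1)mc² = 0.36043 × 2.3 × (3×10⁸)² = 7.461×10¹⁶ J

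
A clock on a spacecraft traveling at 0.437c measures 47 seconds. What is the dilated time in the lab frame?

Proper time Δt₀ = 47 seconds
γ = 1/√(1 - 0.437²) = 1.1118
Δt = γΔt₀ = 1.1118 × 47 = 52.25 seconds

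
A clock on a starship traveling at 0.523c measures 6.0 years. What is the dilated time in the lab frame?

Proper time Δt₀ = 6.0 years
γ = 1/√(1 - 0.523²) = 1.1733
Δt = γΔt₀ = 1.1733 × 6.0 = 7.040 years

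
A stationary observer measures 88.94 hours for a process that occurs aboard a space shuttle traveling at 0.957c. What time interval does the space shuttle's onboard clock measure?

Dilated time Δt = 88.94 hours
γ = 1/√(1 - 0.957²) = 3.447
Δt₀ = Δt/γ = 88.94/3.447 = 25.80 hours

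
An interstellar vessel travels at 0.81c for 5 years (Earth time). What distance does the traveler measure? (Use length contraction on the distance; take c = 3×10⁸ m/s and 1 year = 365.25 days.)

Earth distance: d = v × t = 0.81c × 5 yr = 3.834×10¹⁶ m
γ = 1.705
d' = d/γ = 3.834×10¹⁶/1.705 = 2.249×10¹⁶ m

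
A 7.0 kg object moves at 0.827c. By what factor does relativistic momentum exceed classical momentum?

p_rel = γmv, p_class = mv
Ratio = γ = 1/√(1 - 0.827²) = 1.779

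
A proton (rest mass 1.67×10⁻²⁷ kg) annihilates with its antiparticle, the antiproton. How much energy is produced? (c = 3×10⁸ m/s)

Both particles have the same rest mass, so total mass = 2m
E = 2m·c² = 2 × 1.67×10⁻²⁷ × (3×10⁸)²
= 2 × 1.67×10⁻²⁷ × 9×10¹⁶
= 3.006×10⁻¹⁰ J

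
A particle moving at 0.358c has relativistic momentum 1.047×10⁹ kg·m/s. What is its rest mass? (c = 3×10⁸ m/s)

γ = 1/√(1 - 0.358²) = 1.071
v = 0.358 × 3×10⁸ = 1.074×10⁸ m/s
m = p/(γv) = 1.047×10⁹/(1.071 × 1.074×10⁸) = 9.102 kg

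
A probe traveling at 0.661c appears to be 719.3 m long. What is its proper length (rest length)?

Contracted length L = 719.3 m
γ = 1/√(1 - 0.661²) = 1.33265
L₀ = γL = 1.33265 × 719.3 = 958.6 m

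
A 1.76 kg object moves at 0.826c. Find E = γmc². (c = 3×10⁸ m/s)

γ = 1/√(1 - 0.826²) = 1.774
mc² = 1.76 × (3×10⁸)² = 1.584×10¹⁷ J
E = γmc² = 1.774 × 1.584×10¹⁷ = 2.810×10¹⁷ J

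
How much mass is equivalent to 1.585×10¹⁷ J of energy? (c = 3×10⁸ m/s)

From E = mc², we get m = E/c²
c² = (3×10⁸)² = 9×10¹⁶ m²/s²
m = 1.585×10¹⁷ / 9×10¹⁶ = 1.761 kg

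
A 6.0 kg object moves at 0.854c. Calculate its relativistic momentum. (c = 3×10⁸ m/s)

γ = 1/√(1 - 0.854²) = 1.9221
v = 0.854 × 3×10⁸ = 2.562×10⁸ m/s
p = γmv = 1.9221 × 6.0 × 2.562×10⁸ = 2.955×10⁹ kg·m/s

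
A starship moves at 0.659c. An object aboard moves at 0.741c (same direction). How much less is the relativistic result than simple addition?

Classical: u' + v = 0.741 + 0.659 = 1.4c
Relativistic: u = (0.741 + 0.659)/(1 + 0.488319) = 1.4/1.488319 = 0.9407c
Difference: 1.4 - 0.9407 = 0.4593c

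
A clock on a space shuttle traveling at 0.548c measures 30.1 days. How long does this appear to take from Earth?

Proper time Δt₀ = 30.1 days
γ = 1/√(1 - 0.548²) = 1.1955
Δt = γΔt₀ = 1.1955 × 30.1 = 35.98 days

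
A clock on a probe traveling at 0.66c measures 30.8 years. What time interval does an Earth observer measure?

Proper time Δt₀ = 30.8 years
γ = 1/√(1 - 0.66²) = 1.3311
Δt = γΔt₀ = 1.3311 × 30.8 = 41.00 years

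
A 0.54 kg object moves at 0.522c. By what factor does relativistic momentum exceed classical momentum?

p_rel = γmv, p_class = mv
Ratio = γ = 1/√(1 - 0.522²) = 1.172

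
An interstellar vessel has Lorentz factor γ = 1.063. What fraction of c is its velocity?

From γ = 1/√(1 - v²/c²):
1/γ² = 1/1.063² = 0.8850
v²/c² = 1 - 0.8850 = 0.1150
v/c = √(0.1150) = 0.3391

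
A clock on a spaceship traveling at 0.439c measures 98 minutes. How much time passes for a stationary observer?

Proper time Δt₀ = 98 minutes
γ = 1/√(1 - 0.439²) = 1.113
Δt = γΔt₀ = 1.113 × 98 = 109.1 minutes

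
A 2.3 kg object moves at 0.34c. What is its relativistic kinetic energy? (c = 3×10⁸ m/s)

γ = 1/√(1 - 0.34²) = 1.06335
γ - 1 = 0.06335
KE = (γ-1)mc² = 0.06335 × 2.3 × (3×10⁸)² = 1.311×10¹⁶ J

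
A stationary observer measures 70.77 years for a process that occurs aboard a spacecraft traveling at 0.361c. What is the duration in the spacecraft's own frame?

Dilated time Δt = 70.77 years
γ = 1/√(1 - 0.361²) = 1.0723
Δt₀ = Δt/γ = 70.77/1.0723 = 66.00 years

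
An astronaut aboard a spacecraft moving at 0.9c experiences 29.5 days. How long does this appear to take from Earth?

Proper time Δt₀ = 29.5 days
γ = 1/√(1 - 0.9²) = 2.2942
Δt = γΔt₀ = 2.2942 × 29.5 = 67.68 days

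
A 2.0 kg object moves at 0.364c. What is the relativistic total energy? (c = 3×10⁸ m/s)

γ = 1/√(1 - 0.364²) = 1.074
mc² = 2.0 × (3×10⁸)² = 1.800×10¹⁷ J
E = γmc² = 1.074 × 1.800×10¹⁷ = 1.933×10¹⁷ J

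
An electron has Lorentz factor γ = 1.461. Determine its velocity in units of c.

From γ = 1/√(1 - v²/c²):
1/γ² = 1/1.461² = 0.4685
v²/c² = 1 - 0.4685 = 0.5315
v/c = √(0.5315) = 0.7290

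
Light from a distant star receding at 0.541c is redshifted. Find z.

β = 0.541
(1+β)/(1-β) = 1.541/0.459 = 3.3573
√(3.3573) = 1.8323
z = 1.8323 - 1 = 0.8323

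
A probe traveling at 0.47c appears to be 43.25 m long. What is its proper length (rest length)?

Contracted length L = 43.25 m
γ = 1/√(1 - 0.47²) = 1.133
L₀ = γL = 1.133 × 43.25 = 49.00 m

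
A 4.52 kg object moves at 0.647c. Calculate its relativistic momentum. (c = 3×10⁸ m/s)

γ = 1/√(1 - 0.647²) = 1.3115
v = 0.647 × 3×10⁸ = 1.941×10⁸ m/s
p = γmv = 1.3115 × 4.52 × 1.941×10⁸ = 1.151×10⁹ kg·m/s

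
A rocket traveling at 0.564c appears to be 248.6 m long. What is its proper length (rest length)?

Contracted length L = 248.6 m
γ = 1/√(1 - 0.564²) = 1.211
L₀ = γL = 1.211 × 248.6 = 301.1 m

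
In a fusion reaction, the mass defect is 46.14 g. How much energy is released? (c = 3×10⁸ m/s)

Convert mass defect: Δm = 46.14 g = 0.04614 kg
E = Δm·c² = 0.04614 × (3×10⁸)²
= 0.04614 × 9×10¹⁶ = 4.153×10¹⁵ J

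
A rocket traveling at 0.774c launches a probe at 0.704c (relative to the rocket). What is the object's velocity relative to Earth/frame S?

u = (u' + v)/(1 + u'v/c²)
Numerator: 0.704 + 0.774 = 1.478
Denominator: 1 + 0.544896 = 1.544896
u = 1.478/1.544896 = 0.9567c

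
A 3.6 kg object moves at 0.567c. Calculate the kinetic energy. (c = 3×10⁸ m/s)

γ = 1/√(1 - 0.567²) = 1.214
γ - 1 = 0.2140
KE = (γ-1)mc² = 0.2140 × 3.6 × (3×10⁸)² = 6.934×10¹⁶ J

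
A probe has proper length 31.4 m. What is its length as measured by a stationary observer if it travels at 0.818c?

Proper length L₀ = 31.4 m
γ = 1/√(1 - 0.818²) = 1.7385
L = L₀/γ = 31.4/1.7385 = 18.06 m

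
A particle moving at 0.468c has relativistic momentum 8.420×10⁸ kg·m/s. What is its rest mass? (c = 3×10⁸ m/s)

γ = 1/√(1 - 0.468²) = 1.1316
v = 0.468 × 3×10⁸ = 1.404×10⁸ m/s
m = p/(γv) = 8.420×10⁸/(1.1316 × 1.404×10⁸) = 5.300 kg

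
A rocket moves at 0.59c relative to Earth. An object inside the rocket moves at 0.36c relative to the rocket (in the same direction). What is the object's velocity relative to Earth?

u = (u' + v)/(1 + u'v/c²)
Numerator: 0.36 + 0.59 = 0.95
Denominator: 1 + 0.2124 = 1.2124
u = 0.95/1.2124 = 0.7836c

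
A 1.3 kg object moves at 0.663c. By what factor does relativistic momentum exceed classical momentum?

p_rel = γmv, p_class = mv
Ratio = γ = 1/√(1 - 0.663²) = 1.336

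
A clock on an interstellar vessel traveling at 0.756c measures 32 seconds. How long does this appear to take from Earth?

Proper time Δt₀ = 32 seconds
γ = 1/√(1 - 0.756²) = 1.5277
Δt = γΔt₀ = 1.5277 × 32 = 48.89 seconds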